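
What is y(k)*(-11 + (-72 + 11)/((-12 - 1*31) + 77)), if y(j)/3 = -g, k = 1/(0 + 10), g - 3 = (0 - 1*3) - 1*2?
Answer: -1305/17 ≈ -76.765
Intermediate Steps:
g = -2 (g = 3 + ((0 - 1*3) - 1*2) = 3 + ((0 - 3) - 2) = 3 + (-3 - 2) = 3 - 5 = -2)
k = ⅒ (k = 1/10 = ⅒ ≈ 0.10000)
y(j) = 6 (y(j) = 3*(-1*(-2)) = 3*2 = 6)
y(k)*(-11 + (-72 + 11)/((-12 - 1*31) + 77)) = 6*(-11 + (-72 + 11)/((-12 - 1*31) + 77)) = 6*(-11 - 61/((-12 - 31) + 77)) = 6*(-11 - 61/(-43 + 77)) = 6*(-11 - 61/34) = 6*(-435/34) = -1305/17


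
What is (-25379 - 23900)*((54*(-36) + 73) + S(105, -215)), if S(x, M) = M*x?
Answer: 1204674434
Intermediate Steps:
(-25379 - 23900)*((54*(-36) + 73) + S(105, -215)) = (-25379 - 23900)*((54*(-36) + 73) - 215*105) = -49279*((-1944 + 73) - 22575) = -49279*(-1871 - 22575) = -49279*(-24446) = 1204674434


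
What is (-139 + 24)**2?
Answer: 13225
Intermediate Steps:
(-139 + 24)**2 = (-115)**2 = 13225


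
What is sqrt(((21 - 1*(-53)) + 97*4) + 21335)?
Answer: sqrt(21797) ≈ 147.64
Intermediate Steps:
sqrt(((21 - 1*(-53)) + 97*4) + 21335) = sqrt(((21 + 53) + 388) + 21335) = sqrt((74 + 388) + 21335) = sqrt(462 + 21335) = sqrt(21797)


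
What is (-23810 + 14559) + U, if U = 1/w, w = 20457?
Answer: -189247706/20457 ≈ -9251.0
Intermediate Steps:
U = 1/20457 ≈ 4.8883e-5
(-23810 + 14559) + U = (-23810 + 14559) + 1/20457 = -9251 + 1/20457 = -189247706/20457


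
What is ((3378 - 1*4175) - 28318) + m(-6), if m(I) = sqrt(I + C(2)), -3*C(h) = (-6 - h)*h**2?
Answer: -29115 + sqrt(42)/3 ≈ -29113.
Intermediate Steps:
C(h) = -h**2*(-6 - h)/3 (C(h) = -(-6 - h)*h**2/3 = -h**2*(-6 - h)/3)
m(I) = sqrt(32/3 + I) (m(I) = sqrt(I + (1/3)*2**2*(6 + 2)) = sqrt(I + (1/3)*4*8) = sqrt(I + 32/3) = sqrt(32/3 + I))
((3378 - 1*4175) - 28318) + m(-6) = ((3378 - 1*4175) - 28318) + sqrt(96 + 9*(-6))/3 = ((3378 - 4175) - 28318) + sqrt(96 - 54)/3 = (-797 - 28318) + sqrt(42)/3 = -29115 + sqrt(42)/3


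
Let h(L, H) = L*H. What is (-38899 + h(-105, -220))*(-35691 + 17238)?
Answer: 291538947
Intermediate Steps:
h(L, H) = H*L
(-38899 + h(-105, -220))*(-35691 + 17238) = (-38899 - 220*(-105))*(-35691 + 17238) = (-38899 + 23100)*(-18453) = -15799*(-18453) = 291538947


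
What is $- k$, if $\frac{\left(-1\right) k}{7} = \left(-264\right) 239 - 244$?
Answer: $-443380$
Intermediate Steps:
$k = 443380$ ($k = - 7 \left(\left(-264\right) 239 - 244\right) = - 7 \left(-63096 - 244\right) = \left(-7\right) \left(-63340\right) = 443380$)
$- k = \left(-1\right) 443380 = -443380$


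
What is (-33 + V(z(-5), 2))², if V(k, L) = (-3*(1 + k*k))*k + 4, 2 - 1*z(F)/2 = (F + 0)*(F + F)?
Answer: 7046195054089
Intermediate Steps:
z(F) = 4 - 4*F² (z(F) = 4 - 2*(F + 0)*(F + F) = 4 - 2*F*2*F = 4 - 4*F²)
V(k, L) = 4 + k*(-3 - 3*k²) (V(k, L) = (-3*(1 + k²))*k + 4 = (-3 - 3*k²)*k + 4 = k*(-3 - 3*k²) + 4 = 4 + k*(-3 - 3*k²))
(-33 + V(z(-5), 2))² = (-33 + (4 - 3*(4 - 4*(-5)²) - 3*(4 - 4*(-5)²)³))² = (-33 + (4 - 3*(4 - 4*25) - 3*(4 - 4*25)³))² = (-33 + (4 - 3*(4 - 100) - 3*(4 - 100)³))² = (-33 + (4 - 3*(-96) - 3*(-96)³))² = (-33 + (4 + 288 - 3*(-884736)))² = (-33 + (4 + 288 + 2654208))² = (-33 + 2654500)² = 2654467² = 7046195054089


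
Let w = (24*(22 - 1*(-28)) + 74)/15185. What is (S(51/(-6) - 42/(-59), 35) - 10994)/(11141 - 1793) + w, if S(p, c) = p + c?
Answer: -18245316449/16750026840 ≈ -1.0893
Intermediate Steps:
S(p, c) = c + p
w = 1274/15185 (w = (24*(22 + 28) + 74)*(1/15185) = (24*50 + 74)*(1/15185) = (1200 + 74)*(1/15185) = 1274*(1/15185) = 1274/15185 ≈ 0.083899)
(S(51/(-6) - 42/(-59), 35) - 10994)/(11141 - 1793) + w = ((35 + (51/(-6) - 42/(-59))) - 10994)/(11141 - 1793) + 1274/15185 = ((35 + (51*(-⅙) - 42*(-1/59))) - 10994)/9348 + 1274/15185 = ((35 + (-17/2 + 42/59)) - 10994)*(1/9348) + 1274/15185 = ((35 - 919/118) - 10994)*(1/9348) + 1274/15185 = (3211/118 - 10994)*(1/9348) + 1274/15185 = -1294081/118*1/9348 + 1274/15185 = -1294081/1103064 + 1274/15185 = -18245316449/16750026840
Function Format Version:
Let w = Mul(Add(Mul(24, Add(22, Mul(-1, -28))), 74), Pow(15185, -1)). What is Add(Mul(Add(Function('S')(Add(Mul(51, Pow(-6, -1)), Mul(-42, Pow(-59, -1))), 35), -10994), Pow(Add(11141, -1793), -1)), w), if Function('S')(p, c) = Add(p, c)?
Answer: Rational(-18245316449, 16750026840) ≈ -1.0893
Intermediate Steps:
Function('S')(p, c) = Add(c, p)
w = Rational(1274, 15185) (w = Mul(Add(Mul(24, Add(22, 28)), 74), Rational(1, 15185)) = Mul(Add(Mul(24, 50), 74), Rational(1, 15185)) = Mul(Add(1200, 74), Rational(1, 15185)) = Mul(1274, Rational(1, 15185)) = Rational(1274, 15185) ≈ 0.083899)
Add(Mul(Add(Function('S')(Add(Mul(51, Pow(-6, -1)), Mul(-42, Pow(-59, -1))), 35), -10994), Pow(Add(11141, -1793), -1)), w) = Add(Mul(Add(Add(35, Add(Mul(51, Pow(-6, -1)), Mul(-42, Pow(-59, -1)))), -10994), Pow(Add(11141, -1793), -1)), Rational(1274, 15185)) = Add(Mul(Add(Add(35, Add(Mul(51, Rational(-1, 6)), Mul(-42, Rational(-1, 59)))), -10994), Pow(9348, -1)), Rational(1274, 15185)) = Add(Mul(Add(Add(35, Add(Rational(-17, 2), Rational(42, 59))), -10994), Rational(1, 9348)), Rational(1274, 15185)) = Add(Mul(Add(Add(35, Rational(-919, 118)), -10994), Rational(1, 9348)), Rational(1274, 15185)) = Add(Mul(Add(Rational(3211, 118), -10994), Rational(1, 9348)), Rational(1274, 15185)) = Add(Mul(Rational(-1294081, 118), Rational(1, 9348)), Rational(1274, 15185)) = Add(Rational(-1294081, 1103064), Rational(1274, 15185)) = Rational(-18245316449, 16750026840)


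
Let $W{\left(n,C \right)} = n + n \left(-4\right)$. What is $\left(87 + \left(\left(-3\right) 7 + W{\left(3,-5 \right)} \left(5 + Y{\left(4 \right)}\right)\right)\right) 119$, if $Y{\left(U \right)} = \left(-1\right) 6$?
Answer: $8925$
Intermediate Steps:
$W{\left(n,C \right)} = - 3 n$ ($W{\left(n,C \right)} = n - 4 n = - 3 n$)
$Y{\left(U \right)} = -6$
$\left(87 + \left(\left(-3\right) 7 + W{\left(3,-5 \right)} \left(5 + Y{\left(4 \right)}\right)\right)\right) 119 = \left(87 - \left(21 - \left(-3\right) 3 \left(5 - 6\right)\right)\right) 119 = \left(87 - 12\right) 119 = 75 \cdot 119 = 8925$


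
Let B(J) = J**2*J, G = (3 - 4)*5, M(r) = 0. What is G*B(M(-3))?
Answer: 0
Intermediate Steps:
G = -5 (G = -1*5 = -5)
B(J) = J**3
G*B(M(-3)) = -5*0**3 = -5*0 = 0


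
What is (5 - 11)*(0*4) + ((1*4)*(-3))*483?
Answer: -5796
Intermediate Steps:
(5 - 11)*(0*4) + ((1*4)*(-3))*483 = -6*0 + (4*(-3))*483 = 0 - 12*483 = 0 - 5796 = -5796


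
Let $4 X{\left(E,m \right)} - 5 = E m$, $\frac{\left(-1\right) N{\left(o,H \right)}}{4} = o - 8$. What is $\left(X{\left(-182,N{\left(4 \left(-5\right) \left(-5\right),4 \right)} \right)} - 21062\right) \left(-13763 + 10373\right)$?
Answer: $\frac{29267565}{2} \approx 1.4634 \cdot 10^{7}$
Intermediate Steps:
$N{\left(o,H \right)} = 32 - 4 o$ ($N{\left(o,H \right)} = - 4 \left(o - 8\right) = - 4 \left(-8 + o\right) = 32 - 4 o$)
$X{\left(E,m \right)} = \frac{5}{4} + \frac{E m}{4}$
$\left(X{\left(-182,N{\left(4 \left(-5\right) \left(-5\right),4 \right)} \right)} - 21062\right) \left(-13763 + 10373\right) = \left(\left(\frac{5}{4} + \frac{1}{4} \left(-182\right) \left(32 - 4 \cdot 4 \left(-5\right) \left(-5\right)\right)\right) - 21062\right) \left(-13763 + 10373\right) = \left(\left(\frac{5}{4} + \frac{1}{4} \left(-182\right) \left(32 - 4 \left(\left(-20\right) \left(-5\right)\right)\right)\right) - 21062\right) \left(-3390\right) = \left(\left(\frac{5}{4} + \frac{1}{4} \left(-182\right) \left(32 - 400\right)\right) - 21062\right) \left(-3390\right) = \left(\left(\frac{5}{4} + \frac{1}{4} \left(-182\right) \left(-368\right)\right) - 21062\right) \left(-3390\right) = \left(\left(\frac{5}{4} + 16744\right) - 21062\right) \left(-3390\right) = \left(\frac{66981}{4} - 21062\right) \left(-3390\right) = \left(- \frac{17267}{4}\right) \left(-3390\right) = \frac{29267565}{2}$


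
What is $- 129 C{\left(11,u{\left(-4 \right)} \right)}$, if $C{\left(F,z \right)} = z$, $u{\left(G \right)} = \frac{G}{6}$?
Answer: $86$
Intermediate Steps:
$u{\left(G \right)} = \frac{G}{6}$ ($u{\left(G \right)} = G \frac{1}{6} = \frac{G}{6}$)
$- 129 C{\left(11,u{\left(-4 \right)} \right)} = - 129 \cdot \frac{1}{6} \left(-4\right) = \left(-129\right) \left(- \frac{2}{3}\right) = 86$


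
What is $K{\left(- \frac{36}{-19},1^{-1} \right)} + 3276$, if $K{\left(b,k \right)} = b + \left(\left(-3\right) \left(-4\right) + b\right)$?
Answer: $\frac{62544}{19} \approx 3291.8$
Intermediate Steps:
$K{\left(b,k \right)} = 12 + 2 b$ ($K{\left(b,k \right)} = b + \left(12 + b\right) = 12 + 2 b$)
$K{\left(- \frac{36}{-19},1^{-1} \right)} + 3276 = \left(12 + 2 \left(- \frac{36}{-19}\right)\right) + 3276 = \left(12 + 2 \left(\left(-36\right) \left(- \frac{1}{19}\right)\right)\right) + 3276 = \left(12 + 2 \cdot \frac{36}{19}\right) + 3276 = \left(12 + \frac{72}{19}\right) + 3276 = \frac{300}{19} + 3276 = \frac{62544}{19}$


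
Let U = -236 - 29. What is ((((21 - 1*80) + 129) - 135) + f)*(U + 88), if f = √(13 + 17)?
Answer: 11505 - 177*√30 ≈ 10536.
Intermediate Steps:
f = √30 ≈ 5.4772
U = -265
((((21 - 1*80) + 129) - 135) + f)*(U + 88) = ((((21 - 1*80) + 129) - 135) + √30)*(-265 + 88) = ((((21 - 80) + 129) - 135) + √30)*(-177) = (((-59 + 129) - 135) + √30)*(-177) = ((70 - 135) + √30)*(-177) = (-65 + √30)*(-177) = 11505 - 177*√30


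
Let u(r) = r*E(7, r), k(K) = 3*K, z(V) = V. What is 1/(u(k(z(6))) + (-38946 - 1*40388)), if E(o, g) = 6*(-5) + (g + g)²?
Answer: -1/56546 ≈ -1.7685e-5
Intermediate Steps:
E(o, g) = -30 + 4*g² (E(o, g) = -30 + (2*g)² = -30 + 4*g²)
u(r) = r*(-30 + 4*r²)
1/(u(k(z(6))) + (-38946 - 1*40388)) = 1/((-90*6 + 4*(3*6)³) + (-38946 - 1*40388)) = 1/((-30*18 + 4*18³) + (-38946 - 40388)) = 1/((-540 + 4*5832) - 79334) = 1/((-540 + 23328) - 79334) = 1/(22788 - 79334) = 1/(-56546) = -1/56546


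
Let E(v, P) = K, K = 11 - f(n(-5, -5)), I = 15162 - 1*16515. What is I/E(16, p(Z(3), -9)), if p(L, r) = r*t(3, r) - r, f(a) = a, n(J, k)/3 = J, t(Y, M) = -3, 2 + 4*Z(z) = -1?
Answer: -1353/26 ≈ -52.038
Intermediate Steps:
Z(z) = -¾ (Z(z) = -½ + (¼)*(-1) = -½ - ¼ = -¾)
n(J, k) = 3*J
I = -1353 (I = 15162 - 16515 = -1353)
K = 26 (K = 11 - 3*(-5) = 11 - 1*(-15) = 11 + 15 = 26)
p(L, r) = -4*r (p(L, r) = r*(-3) - r = -3*r - r = -4*r)
E(v, P) = 26
I/E(16, p(Z(3), -9)) = -1353/26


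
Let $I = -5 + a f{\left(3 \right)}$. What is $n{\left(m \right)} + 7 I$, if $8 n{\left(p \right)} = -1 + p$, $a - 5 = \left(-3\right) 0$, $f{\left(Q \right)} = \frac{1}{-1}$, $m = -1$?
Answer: $- \frac{281}{4} \approx -70.25$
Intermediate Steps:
$f{\left(Q \right)} = -1$
$a = 5$ ($a = 5 - 0 = 5 + 0 = 5$)
$n{\left(p \right)} = - \frac{1}{8} + \frac{p}{8}$ ($n{\left(p \right)} = \frac{-1 + p}{8} = - \frac{1}{8} + \frac{p}{8}$)
$I = -10$ ($I = -5 + 5 \left(-1\right) = -5 - 5 = -10$)
$n{\left(m \right)} + 7 I = \left(- \frac{1}{8} + \frac{1}{8} \left(-1\right)\right) + 7 \left(-10\right) = \left(- \frac{1}{8} - \frac{1}{8}\right) - 70 = - \frac{1}{4} - 70 = - \frac{281}{4}$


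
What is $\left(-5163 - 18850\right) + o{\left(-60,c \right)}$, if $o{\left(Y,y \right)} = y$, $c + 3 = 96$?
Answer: $-23920$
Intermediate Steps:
$c = 93$ ($c = -3 + 96 = 93$)
$\left(-5163 - 18850\right) + o{\left(-60,c \right)} = \left(-5163 - 18850\right) + 93 = -24013 + 93 = -23920$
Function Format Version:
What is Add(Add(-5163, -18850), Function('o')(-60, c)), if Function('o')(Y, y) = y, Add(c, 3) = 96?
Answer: -23920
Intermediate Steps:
c = 93 (c = Add(-3, 96) = 93)
Add(Add(-5163, -18850), Function('o')(-60, c)) = Add(Add(-5163, -18850), 93) = Add(-24013, 93) = -23920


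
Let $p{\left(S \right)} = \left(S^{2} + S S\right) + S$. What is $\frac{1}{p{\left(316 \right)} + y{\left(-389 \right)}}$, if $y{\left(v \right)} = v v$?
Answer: $\frac{1}{351349} \approx 2.8462 \cdot 10^{-6}$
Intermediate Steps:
$y{\left(v \right)} = v^{2}$
$p{\left(S \right)} = S + 2 S^{2}$ ($p{\left(S \right)} = \left(S^{2} + S^{2}\right) + S = 2 S^{2} + S = S + 2 S^{2}$)
$\frac{1}{p{\left(316 \right)} + y{\left(-389 \right)}} = \frac{1}{316 \left(1 + 2 \cdot 316\right) + \left(-389\right)^{2}} = \frac{1}{316 \left(1 + 632\right) + 151321} = \frac{1}{316 \cdot 633 + 151321} = \frac{1}{200028 + 151321} = \frac{1}{351349}$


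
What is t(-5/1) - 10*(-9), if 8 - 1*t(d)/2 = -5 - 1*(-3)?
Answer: 110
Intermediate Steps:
t(d) = 20 (t(d) = 16 - 2*(-5 - 1*(-3)) = 16 - 2*(-5 + 3) = 16 - 2*(-2) = 16 + 4 = 20)
t(-5/1) - 10*(-9) = 20 - 10*(-9) = 20 + 90 = 110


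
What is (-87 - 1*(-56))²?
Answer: 961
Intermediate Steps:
(-87 - 1*(-56))² = (-87 + 56)² = (-31)² = 961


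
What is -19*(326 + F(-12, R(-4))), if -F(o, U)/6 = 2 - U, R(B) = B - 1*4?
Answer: -5054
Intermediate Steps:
R(B) = -4 + B (R(B) = B - 4 = -4 + B)
F(o, U) = -12 + 6*U (F(o, U) = -6*(2 - U) = -12 + 6*U)
-19*(326 + F(-12, R(-4))) = -19*(326 + (-12 + 6*(-4 - 4))) = -19*(326 + (-12 + 6*(-8))) = -19*(326 + (-12 - 48)) = -19*(326 - 60) = -19*266 = -5054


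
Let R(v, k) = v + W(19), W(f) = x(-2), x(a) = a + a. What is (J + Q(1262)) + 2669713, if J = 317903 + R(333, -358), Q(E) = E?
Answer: 2989207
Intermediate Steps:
x(a) = 2*a
W(f) = -4 (W(f) = 2*(-2) = -4)
R(v, k) = -4 + v (R(v, k) = v - 4 = -4 + v)
J = 318232 (J = 317903 + (-4 + 333) = 317903 + 329 = 318232)
(J + Q(1262)) + 2669713 = (318232 + 1262) + 2669713 = 319494 + 2669713 = 2989207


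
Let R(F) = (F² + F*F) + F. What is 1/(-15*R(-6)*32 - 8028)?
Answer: -1/39708 ≈ -2.5184e-5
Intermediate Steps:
R(F) = F + 2*F² (R(F) = (F² + F²) + F = 2*F² + F = F + 2*F²)
1/(-15*R(-6)*32 - 8028) = 1/(-(-90)*(1 + 2*(-6))*32 - 8028) = 1/(-(-90)*(1 - 12)*32 - 8028) = 1/(-(-90)*(-11)*32 - 8028) = 1/(-15*66*32 - 8028) = 1/(-990*32 - 8028) = 1/(-31680 - 8028) = 1/(-39708) = -1/39708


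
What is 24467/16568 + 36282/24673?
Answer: 1204794467/408782264 ≈ 2.9473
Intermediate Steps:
24467/16568 + 36282/24673 = 1204794467/408782264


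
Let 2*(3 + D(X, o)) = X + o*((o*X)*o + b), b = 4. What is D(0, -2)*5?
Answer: -35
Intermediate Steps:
D(X, o) = -3 + X/2 + o*(4 + X*o**2)/2 (D(X, o) = -3 + (X + o*((o*X)*o + 4))/2 = -3 + (X + o*((X*o)*o + 4))/2 = -3 + (X + o*(X*o**2 + 4))/2 = -3 + (X + o*(4 + X*o**2))/2 = -3 + (X/2 + o*(4 + X*o**2)/2) = -3 + X/2 + o*(4 + X*o**2)/2)
D(0, -2)*5 = (-3 + (1/2)*0 + 2*(-2) + (1/2)*0*(-2)**3)*5 = (-3 + 0 - 4 + (1/2)*0*(-8))*5 = (-3 + 0 - 4 + 0)*5 = -7*5 = -35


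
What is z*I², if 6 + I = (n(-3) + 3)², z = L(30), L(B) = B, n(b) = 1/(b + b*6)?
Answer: 14352040/64827 ≈ 221.39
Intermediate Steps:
n(b) = 1/(7*b) (n(b) = 1/(b + 6*b) = 1/(7*b))
z = 30
I = 1198/441 (I = -6 + ((⅐)/(-3) + 3)² = -6 + ((⅐)*(-⅓) + 3)² = -6 + (-1/21 + 3)² = -6 + (62/21)² = -6 + 3844/441 = 1198/441 ≈ 2.7166)
z*I² = 30*(1198/441)² = 30*(1435204/194481) = 14352040/64827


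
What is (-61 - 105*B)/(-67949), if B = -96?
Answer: -10019/67949 ≈ -0.14745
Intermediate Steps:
(-61 - 105*B)/(-67949) = (-61 - 105*(-96))/(-67949) = (-61 + 10080)*(-1/67949) = 10019*(-1/67949) = -10019/67949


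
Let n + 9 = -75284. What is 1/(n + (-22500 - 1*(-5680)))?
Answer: -1/92113 ≈ -1.0856e-5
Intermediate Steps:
n = -75293 (n = -9 - 75284 = -75293)
1/(n + (-22500 - 1*(-5680))) = 1/(-75293 + (-22500 - 1*(-5680))) = 1/(-75293 + (-22500 + 5680)) = 1/(-75293 - 16820) = 1/(-92113) = -1/92113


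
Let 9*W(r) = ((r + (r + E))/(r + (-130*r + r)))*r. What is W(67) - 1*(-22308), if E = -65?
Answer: 8566249/384 ≈ 22308.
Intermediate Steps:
W(r) = 65/1152 - r/576 (W(r) = (((r + (r - 65))/(r + (-130*r + r)))*r)/9 = (((r + (-65 + r))/(r - 129*r))*r)/9 = (((-65 + 2*r)/((-128*r)))*r)/9 = (((-65 + 2*r)*(-1/(128*r)))*r)/9 = ((-(-65 + 2*r)/(128*r))*r)/9 = (65/128 - r/64)/9 = 65/1152 - r/576)
W(67) - 1*(-22308) = (65/1152 - 1/576*67) - 1*(-22308) = (65/1152 - 67/576) + 22308 = -23/384 + 22308 = 8566249/384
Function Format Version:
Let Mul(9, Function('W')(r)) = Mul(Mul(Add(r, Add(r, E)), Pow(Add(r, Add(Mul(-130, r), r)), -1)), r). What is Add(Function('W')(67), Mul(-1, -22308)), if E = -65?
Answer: Rational(8566249, 384) ≈ 22308.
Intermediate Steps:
Function('W')(r) = Add(Rational(65, 1152), Mul(Rational(-1, 576), r)) (Function('W')(r) = Mul(Rational(1, 9), Mul(Mul(Add(r, Add(r, -65)), Pow(Add(r, Add(Mul(-130, r), r)), -1)), r)) = Mul(Rational(1, 9), Mul(Mul(Add(r, Add(-65, r)), Pow(Add(r, Mul(-129, r)), -1)), r)) = Mul(Rational(1, 9), Mul(Mul(Add(-65, Mul(2, r)), Pow(Mul(-128, r), -1)), r)) = Mul(Rational(1, 9), Mul(Mul(Add(-65, Mul(2, r)), Mul(Rational(-1, 128), Pow(r, -1))), r)) = Mul(Rational(1, 9), Mul(Mul(Rational(-1, 128), Pow(r, -1), Add(-65, Mul(2, r))), r)) = Mul(Rational(1, 9), Add(Rational(65, 128), Mul(Rational(-1, 64), r))) = Add(Rational(65, 1152), Mul(Rational(-1, 576), r)))
Add(Function('W')(67), Mul(-1, -22308)) = Add(Add(Rational(65, 1152), Mul(Rational(-1, 576), 67)), Mul(-1, -22308)) = Add(Add(Rational(65, 1152), Rational(-67, 576)), 22308) = Add(Rational(-23, 384), 22308) = Rational(8566249, 384)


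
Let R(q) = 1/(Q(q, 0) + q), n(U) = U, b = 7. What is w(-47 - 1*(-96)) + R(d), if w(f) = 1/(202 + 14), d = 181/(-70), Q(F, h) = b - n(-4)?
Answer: 15709/127224 ≈ 0.12348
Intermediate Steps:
Q(F, h) = 11 (Q(F, h) = 7 - 1*(-4) = 7 + 4 = 11)
d = -181/70 (d = 181*(-1/70) = -181/70 ≈ -2.5857)
R(q) = 1/(11 + q)
w(f) = 1/216
w(-47 - 1*(-96)) + R(d) = 1/216 + 1/(11 - 181/70) = 1/216 + 1/(589/70) = 1/216 + 70/589 = 15709/127224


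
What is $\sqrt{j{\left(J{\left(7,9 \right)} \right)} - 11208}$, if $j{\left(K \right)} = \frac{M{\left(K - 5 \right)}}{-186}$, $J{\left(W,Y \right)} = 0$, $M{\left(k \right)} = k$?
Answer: $\frac{i \sqrt{387751038}}{186} \approx 105.87 i$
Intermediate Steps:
$j{\left(K \right)} = \frac{5}{186} - \frac{K}{186}$ ($j{\left(K \right)} = \frac{K - 5}{-186} = \left(-5 + K\right) \left(- \frac{1}{186}\right) = \frac{5}{186} - \frac{K}{186}$)
$\sqrt{j{\left(J{\left(7,9 \right)} \right)} - 11208} = \sqrt{\left(\frac{5}{186} - 0\right) - 11208} = \sqrt{\left(\frac{5}{186} + 0\right) - 11208} = \sqrt{\frac{5}{186} - 11208} = \sqrt{- \frac{2084683}{186}} = \frac{i \sqrt{387751038}}{186}$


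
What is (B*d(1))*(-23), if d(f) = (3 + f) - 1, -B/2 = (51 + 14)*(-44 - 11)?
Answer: -493350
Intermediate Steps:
B = 7150 (B = -2*(51 + 14)*(-44 - 11) = -130*(-55) = -2*(-3575) = 7150)
d(f) = 2 + f
(B*d(1))*(-23) = (7150*(2 + 1))*(-23) = (7150*3)*(-23) = 21450*(-23) = -493350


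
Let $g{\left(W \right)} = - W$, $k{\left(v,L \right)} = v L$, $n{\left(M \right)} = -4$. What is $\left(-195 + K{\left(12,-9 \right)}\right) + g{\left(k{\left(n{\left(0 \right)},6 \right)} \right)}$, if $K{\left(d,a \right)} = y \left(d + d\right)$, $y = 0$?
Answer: $-171$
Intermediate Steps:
$K{\left(d,a \right)} = 0$ ($K{\left(d,a \right)} = 0 \left(d + d\right) = 0 \cdot 2 d = 0$)
$k{\left(v,L \right)} = L v$
$\left(-195 + K{\left(12,-9 \right)}\right) + g{\left(k{\left(n{\left(0 \right)},6 \right)} \right)} = \left(-195 + 0\right) - 6 \left(-4\right) = -195 - -24 = -195 + 24 = -171$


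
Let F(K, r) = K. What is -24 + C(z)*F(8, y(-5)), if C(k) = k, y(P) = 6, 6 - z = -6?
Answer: 72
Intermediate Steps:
z = 12 (z = 6 - 1*(-6) = 6 + 6 = 12)
-24 + C(z)*F(8, y(-5)) = -24 + 12*8 = -24 + 96 = 72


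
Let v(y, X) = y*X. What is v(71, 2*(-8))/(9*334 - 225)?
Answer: -1136/2781 ≈ -0.40849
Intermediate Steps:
v(y, X) = X*y
v(71, 2*(-8))/(9*334 - 225) = ((2*(-8))*71)/(9*334 - 225) = (-16*71)/(3006 - 225) = -1136/2781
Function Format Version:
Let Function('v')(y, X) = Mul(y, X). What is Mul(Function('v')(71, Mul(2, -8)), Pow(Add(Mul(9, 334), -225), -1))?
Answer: Rational(-1136, 2781) ≈ -0.40849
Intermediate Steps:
Function('v')(y, X) = Mul(X, y)
Mul(Function('v')(71, Mul(2, -8)), Pow(Add(Mul(9, 334), -225), -1)) = Mul(Mul(Mul(2, -8), 71), Pow(Add(Mul(9, 334), -225), -1)) = Mul(Mul(-16, 71), Pow(Add(3006, -225), -1)) = Mul(-1136, Pow(2781, -1)) = Mul(-1136, Rational(1, 2781)) = Rational(-1136, 2781)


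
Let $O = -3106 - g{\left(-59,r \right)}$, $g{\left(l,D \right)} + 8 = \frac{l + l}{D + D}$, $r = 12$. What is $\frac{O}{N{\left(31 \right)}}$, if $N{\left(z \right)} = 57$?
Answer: $- \frac{37117}{684} \approx -54.265$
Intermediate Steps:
$g{\left(l,D \right)} = -8 + \frac{l}{D}$ ($g{\left(l,D \right)} = -8 + \frac{l + l}{D + D} = -8 + \frac{2 l}{2 D} = -8 + 2 l \frac{1}{2 D} = -8 + \frac{l}{D}$)
$O = - \frac{37117}{12}$ ($O = -3106 - \left(-8 - \frac{59}{12}\right) = -3106 - - \frac{155}{12} = -3106 + \frac{155}{12} = - \frac{37117}{12} \approx -3093.1$)
$\frac{O}{N{\left(31 \right)}} = - \frac{37117}{12 \cdot 57} = \left(- \frac{37117}{12}\right) \frac{1}{57} = - \frac{37117}{684}$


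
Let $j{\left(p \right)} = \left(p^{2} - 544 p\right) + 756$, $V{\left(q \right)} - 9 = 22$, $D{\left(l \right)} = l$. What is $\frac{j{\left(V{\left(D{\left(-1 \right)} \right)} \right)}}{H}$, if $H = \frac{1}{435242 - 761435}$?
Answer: $4940845371$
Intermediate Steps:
$V{\left(q \right)} = 31$ ($V{\left(q \right)} = 9 + 22 = 31$)
$j{\left(p \right)} = 756 + p^{2} - 544 p$
$H = - \frac{1}{326193}$ ($H = \frac{1}{-326193} = - \frac{1}{326193} \approx -3.0657 \cdot 10^{-6}$)
$\frac{j{\left(V{\left(D{\left(-1 \right)} \right)} \right)}}{H} = \frac{756 + 31^{2} - 16864}{- \frac{1}{326193}} = \left(756 + 961 - 16864\right) \left(-326193\right) = \left(-15147\right) \left(-326193\right) = 4940845371$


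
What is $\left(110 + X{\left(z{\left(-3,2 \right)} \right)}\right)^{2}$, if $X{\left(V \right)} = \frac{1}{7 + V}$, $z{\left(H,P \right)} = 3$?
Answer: $\frac{1212201}{100} \approx 12122.0$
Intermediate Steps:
$\left(110 + X{\left(z{\left(-3,2 \right)} \right)}\right)^{2} = \left(110 + \frac{1}{7 + 3}\right)^{2} = \left(110 + \frac{1}{10}\right)^{2} = \left(\frac{1101}{10}\right)^{2} = \frac{1212201}{100}$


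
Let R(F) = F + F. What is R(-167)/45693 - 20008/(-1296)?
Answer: 12691565/822474 ≈ 15.431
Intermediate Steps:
R(F) = 2*F
R(-167)/45693 - 20008/(-1296) = (2*(-167))/45693 - 20008/(-1296) = -334*1/45693 - 20008*(-1/1296) = -334/45693 + 2501/162 = 12691565/822474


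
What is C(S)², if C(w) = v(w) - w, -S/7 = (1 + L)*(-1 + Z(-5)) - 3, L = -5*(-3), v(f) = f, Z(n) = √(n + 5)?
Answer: 0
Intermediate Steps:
Z(n) = √(5 + n)
L = 15
S = 133 (S = -7*((1 + 15)*(-1 + √(5 - 5)) - 3) = -7*(16*(-1 + √0) - 3) = -7*(16*(-1 + 0) - 3) = -7*(16*(-1) - 3) = -7*(-16 - 3) = -7*(-19) = 133)
C(w) = 0 (C(w) = w - w = 0)
C(S)² = 0² = 0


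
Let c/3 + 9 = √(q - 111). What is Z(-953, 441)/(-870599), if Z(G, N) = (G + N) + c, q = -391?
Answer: 539/870599 - 3*I*√502/870599 ≈ 0.00061911 - 7.7207e-5*I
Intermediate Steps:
c = -27 + 3*I*√502 (c = -27 + 3*√(-391 - 111) = -27 + 3*√(-502) = -27 + 3*(I*√502) = -27 + 3*I*√502 ≈ -27.0 + 67.216*I)
Z(G, N) = -27 + G + N + 3*I*√502 (Z(G, N) = (G + N) + (-27 + 3*I*√502) = -27 + G + N + 3*I*√502)
Z(-953, 441)/(-870599) = (-27 - 953 + 441 + 3*I*√502)/(-870599) = (-539 + 3*I*√502)*(-1/870599) = 539/870599 - 3*I*√502/870599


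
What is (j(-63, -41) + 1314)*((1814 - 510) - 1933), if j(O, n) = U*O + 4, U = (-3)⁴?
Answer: 2380765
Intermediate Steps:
U = 81
j(O, n) = 4 + 81*O (j(O, n) = 81*O + 4 = 4 + 81*O)
(j(-63, -41) + 1314)*((1814 - 510) - 1933) = ((4 + 81*(-63)) + 1314)*((1814 - 510) - 1933) = ((4 - 5103) + 1314)*(1304 - 1933) = (-5099 + 1314)*(-629) = -3785*(-629) = 2380765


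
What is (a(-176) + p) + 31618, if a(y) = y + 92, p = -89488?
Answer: -57954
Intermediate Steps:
a(y) = 92 + y
(a(-176) + p) + 31618 = ((92 - 176) - 89488) + 31618 = (-84 - 89488) + 31618 = -89572 + 31618 = -57954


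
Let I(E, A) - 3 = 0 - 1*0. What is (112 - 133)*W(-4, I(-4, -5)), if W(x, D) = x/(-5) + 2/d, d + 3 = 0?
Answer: -14/5 ≈ -2.8000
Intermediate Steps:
d = -3 (d = -3 + 0 = -3)
I(E, A) = 3 (I(E, A) = 3 + (0 - 1*0) = 3 + (0 + 0) = 3 + 0 = 3)
W(x, D) = -⅔ - x/5 (W(x, D) = x/(-5) + 2/(-3) = x*(-⅕) + 2*(-⅓) = -x/5 - ⅔ = -⅔ - x/5)
(112 - 133)*W(-4, I(-4, -5)) = (112 - 133)*(-⅔ - ⅕*(-4)) = -21*(-⅔ + ⅘) = -21*2/15 = -14/5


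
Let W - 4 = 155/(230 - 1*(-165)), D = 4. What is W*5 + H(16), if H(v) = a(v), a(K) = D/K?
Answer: 7019/316 ≈ 22.212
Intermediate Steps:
a(K) = 4/K
H(v) = 4/v
W = 347/79 (W = 4 + 155/(230 - 1*(-165)) = 4 + 155/(230 + 165) = 4 + 155/395 = 4 + 155*(1/395) = 4 + 31/79 = 347/79 ≈ 4.3924)
W*5 + H(16) = (347/79)*5 + 4/16 = 1735/79 + 4*(1/16) = 1735/79 + 1/4 = 7019/316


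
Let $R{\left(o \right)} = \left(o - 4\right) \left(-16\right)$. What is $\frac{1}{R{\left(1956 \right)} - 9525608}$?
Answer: $- \frac{1}{9556840} \approx -1.0464 \cdot 10^{-7}$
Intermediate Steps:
$R{\left(o \right)} = 64 - 16 o$ ($R{\left(o \right)} = \left(-4 + o\right) \left(-16\right) = 64 - 16 o$)
$\frac{1}{R{\left(1956 \right)} - 9525608} = \frac{1}{\left(64 - 31296\right) - 9525608} = \frac{1}{-31232 - 9525608} = \frac{1}{-9556840} = - \frac{1}{9556840}$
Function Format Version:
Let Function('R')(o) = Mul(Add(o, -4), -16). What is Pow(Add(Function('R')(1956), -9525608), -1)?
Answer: Rational(-1, 9556840) ≈ -1.0464e-7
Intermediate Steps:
Function('R')(o) = Add(64, Mul(-16, o)) (Function('R')(o) = Mul(Add(-4, o), -16) = Add(64, Mul(-16, o)))
Pow(Add(Function('R')(1956), -9525608), -1) = Pow(Add(Add(64, Mul(-16, 1956)), -9525608), -1) = Pow(Add(Add(64, -31296), -9525608), -1) = Pow(Add(-31232, -9525608), -1) = Pow(-9556840, -1) = Rational(-1, 9556840)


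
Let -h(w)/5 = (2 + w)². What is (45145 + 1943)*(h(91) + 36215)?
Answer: -331028640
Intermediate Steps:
h(w) = -5*(2 + w)²
(45145 + 1943)*(h(91) + 36215) = (45145 + 1943)*(-5*(2 + 91)² + 36215) = 47088*(-5*93² + 36215) = 47088*(-5*8649 + 36215) = 47088*(-43245 + 36215) = 47088*(-7030) = -331028640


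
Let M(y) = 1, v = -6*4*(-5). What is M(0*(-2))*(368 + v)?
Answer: 488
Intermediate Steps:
v = 120 (v = -24*(-5) = 120)
M(0*(-2))*(368 + v) = 1*(368 + 120) = 1*488 = 488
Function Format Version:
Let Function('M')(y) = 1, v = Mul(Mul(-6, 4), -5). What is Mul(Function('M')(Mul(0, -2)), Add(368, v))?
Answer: 488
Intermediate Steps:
v = 120 (v = Mul(-24, -5) = 120)
Mul(Function('M')(Mul(0, -2)), Add(368, v)) = Mul(1, Add(368, 120)) = Mul(1, 488) = 488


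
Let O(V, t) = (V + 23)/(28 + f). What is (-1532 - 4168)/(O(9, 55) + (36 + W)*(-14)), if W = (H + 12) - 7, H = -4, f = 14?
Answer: 59850/5431 ≈ 11.020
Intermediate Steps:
W = 1 (W = (-4 + 12) - 7 = 8 - 7 = 1)
O(V, t) = 23/42 + V/42 (O(V, t) = (V + 23)/(28 + 14) = (23 + V)/42 = (23 + V)*(1/42) = 23/42 + V/42)
(-1532 - 4168)/(O(9, 55) + (36 + W)*(-14)) = (-1532 - 4168)/((23/42 + (1/42)*9) + (36 + 1)*(-14)) = -5700/((23/42 + 3/14) + 37*(-14)) = -5700/(16/21 - 518) = -5700/(-10862/21) = -5700*(-21/10862) = 59850/5431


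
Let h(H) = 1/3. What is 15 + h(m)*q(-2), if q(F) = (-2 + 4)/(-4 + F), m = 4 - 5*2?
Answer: 134/9 ≈ 14.889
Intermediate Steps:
m = -6 (m = 4 - 10 = -6)
q(F) = 2/(-4 + F)
h(H) = 1/3
15 + h(m)*q(-2) = 15 + (2/(-4 - 2))/3 = 15 + (2/(-6))/3 = 15 + (2*(-1/6))/3 = 15 + (1/3)*(-1/3) = 15 - 1/9 = 134/9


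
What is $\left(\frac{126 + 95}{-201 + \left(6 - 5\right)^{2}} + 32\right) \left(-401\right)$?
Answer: $- \frac{2477779}{200} \approx -12389.0$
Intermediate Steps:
$\left(\frac{126 + 95}{-201 + \left(6 - 5\right)^{2}} + 32\right) \left(-401\right) = \left(\frac{221}{-201 + 1^{2}} + 32\right) \left(-401\right) = \left(\frac{221}{-201 + 1} + 32\right) \left(-401\right) = \left(\frac{221}{-200} + 32\right) \left(-401\right) = \left(221 \left(- \frac{1}{200}\right) + 32\right) \left(-401\right) = \left(- \frac{221}{200} + 32\right) \left(-401\right) = \frac{6179}{200} \left(-401\right) = - \frac{2477779}{200}$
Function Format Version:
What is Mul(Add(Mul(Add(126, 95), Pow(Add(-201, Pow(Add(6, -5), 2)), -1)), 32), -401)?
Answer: Rational(-2477779, 200) ≈ -12389.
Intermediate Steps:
Mul(Add(Mul(Add(126, 95), Pow(Add(-201, Pow(Add(6, -5), 2)), -1)), 32), -401) = Mul(Add(Mul(221, Pow(Add(-201, Pow(1, 2)), -1)), 32), -401) = Mul(Add(Mul(221, Pow(Add(-201, 1), -1)), 32), -401) = Mul(Add(Mul(221, Pow(-200, -1)), 32), -401) = Mul(Add(Mul(221, Rational(-1, 200)), 32), -401) = Mul(Add(Rational(-221, 200), 32), -401) = Mul(Rational(6179, 200), -401) = Rational(-2477779, 200)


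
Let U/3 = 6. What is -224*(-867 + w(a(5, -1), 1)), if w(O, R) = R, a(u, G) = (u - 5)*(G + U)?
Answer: 193984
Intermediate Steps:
U = 18 (U = 3*6 = 18)
a(u, G) = (-5 + u)*(18 + G) (a(u, G) = (u - 5)*(G + 18) = (-5 + u)*(18 + G))
-224*(-867 + w(a(5, -1), 1)) = -224*(-867 + 1) = -224*(-866) = 193984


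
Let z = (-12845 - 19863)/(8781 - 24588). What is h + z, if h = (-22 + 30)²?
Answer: 1044356/15807 ≈ 66.069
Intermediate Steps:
h = 64 (h = 8² = 64)
z = 32708/15807 (z = -32708/(-15807) = -32708*(-1/15807) = 32708/15807 ≈ 2.0692)
h + z = 64 + 32708/15807 = 1044356/15807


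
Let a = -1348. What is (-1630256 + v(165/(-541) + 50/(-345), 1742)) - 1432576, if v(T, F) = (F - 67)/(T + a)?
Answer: -154171653110859/50336287 ≈ -3.0628e+6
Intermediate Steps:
v(T, F) = (-67 + F)/(-1348 + T) (v(T, F) = (F - 67)/(T - 1348) = (-67 + F)/(-1348 + T))
(-1630256 + v(165/(-541) + 50/(-345), 1742)) - 1432576 = (-1630256 + (-67 + 1742)/(-1348 + (165/(-541) + 50/(-345)))) - 1432576 = (-1630256 + 1675/(-1348 + (165*(-1/541) + 50*(-1/345)))) - 1432576 = (-1630256 + 1675/(-1348 + (-165/541 - 10/69))) - 1432576 = (-1630256 + 1675/(-1348 - 16795/37329)) - 1432576 = (-1630256 + 1675/(-50336287/37329)) - 1432576 = (-1630256 - 37329/50336287*1675) - 1432576 = (-1630256 - 62526075/50336287) - 1432576 = -82061096425547/50336287 - 1432576 = -154171653110859/50336287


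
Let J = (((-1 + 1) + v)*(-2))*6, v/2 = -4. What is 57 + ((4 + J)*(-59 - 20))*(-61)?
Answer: 481957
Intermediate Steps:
v = -8 (v = 2*(-4) = -8)
J = 96 (J = (((-1 + 1) - 8)*(-2))*6 = ((0 - 8)*(-2))*6 = -8*(-2)*6 = 16*6 = 96)
57 + ((4 + J)*(-59 - 20))*(-61) = 57 + ((4 + 96)*(-59 - 20))*(-61) = 57 + (100*(-79))*(-61) = 57 - 7900*(-61) = 57 + 481900 = 481957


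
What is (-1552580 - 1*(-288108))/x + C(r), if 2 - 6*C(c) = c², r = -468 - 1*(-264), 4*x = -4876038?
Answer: -16906758167/2438019 ≈ -6934.6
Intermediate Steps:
x = -2438019/2 (x = (¼)*(-4876038) = -2438019/2 ≈ -1.2190e+6)
r = -204 (r = -468 + 264 = -204)
C(c) = ⅓ - c²/6
(-1552580 - 1*(-288108))/x + C(r) = (-1552580 - 1*(-288108))/(-2438019/2) + (⅓ - ⅙*(-204)²) = (-1552580 + 288108)*(-2/2438019) + (⅓ - ⅙*41616) = -1264472*(-2/2438019) + (⅓ - 6936) = 2528944/2438019 - 20807/3 = -16906758167/2438019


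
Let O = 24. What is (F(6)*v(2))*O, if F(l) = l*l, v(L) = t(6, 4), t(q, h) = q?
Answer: 5184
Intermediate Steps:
v(L) = 6
F(l) = l²
(F(6)*v(2))*O = (6²*6)*24 = (36*6)*24 = 216*24 = 5184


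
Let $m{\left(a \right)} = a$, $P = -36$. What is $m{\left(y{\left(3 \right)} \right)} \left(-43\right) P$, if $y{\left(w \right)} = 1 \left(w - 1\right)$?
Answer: $3096$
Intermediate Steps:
$y{\left(w \right)} = -1 + w$ ($y{\left(w \right)} = 1 \left(-1 + w\right) = -1 + w$)
$m{\left(y{\left(3 \right)} \right)} \left(-43\right) P = \left(-1 + 3\right) \left(-43\right) \left(-36\right) = 2 \left(-43\right) \left(-36\right) = \left(-86\right) \left(-36\right) = 3096$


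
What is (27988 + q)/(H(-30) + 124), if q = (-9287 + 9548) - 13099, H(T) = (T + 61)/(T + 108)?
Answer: 1181700/9703 ≈ 121.79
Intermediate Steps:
H(T) = (61 + T)/(108 + T)
q = -12838 (q = 261 - 13099 = -12838)
(27988 + q)/(H(-30) + 124) = (27988 - 12838)/((61 - 30)/(108 - 30) + 124) = 15150/(31/78 + 124) = 15150/(9703/78) = 15150*(78/9703) = 1181700/9703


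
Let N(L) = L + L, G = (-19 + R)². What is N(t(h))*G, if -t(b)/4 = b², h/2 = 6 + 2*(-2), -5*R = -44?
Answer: -332928/25 ≈ -13317.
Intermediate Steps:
R = 44/5 (R = -⅕*(-44) = 44/5 ≈ 8.8000)
h = 4 (h = 2*(6 + 2*(-2)) = 2*(6 - 4) = 2*2 = 4)
t(b) = -4*b²
G = 2601/25 (G = (-19 + 44/5)² = (-51/5)² = 2601/25 ≈ 104.04)
N(L) = 2*L
N(t(h))*G = (2*(-4*4²))*(2601/25) = (2*(-4*16))*(2601/25) = (2*(-64))*(2601/25) = -128*2601/25 = -332928/25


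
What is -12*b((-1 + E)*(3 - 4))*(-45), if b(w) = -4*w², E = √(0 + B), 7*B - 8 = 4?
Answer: -41040/7 + 8640*√21/7 ≈ -206.65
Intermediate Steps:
B = 12/7 (B = 8/7 + (⅐)*4 = 8/7 + 4/7 = 12/7 ≈ 1.7143)
E = 2*√21/7 (E = √(0 + 12/7) = √(12/7) = 2*√21/7 ≈ 1.3093)
-12*b((-1 + E)*(3 - 4))*(-45) = -(-48)*((-1 + 2*√21/7)*(3 - 4))²*(-45) = -(-48)*((-1 + 2*√21/7)*(-1))²*(-45) = -(-48)*(1 - 2*√21/7)²*(-45) = (48*(1 - 2*√21/7)²)*(-45) = -2160*(1 - 2*√21/7)²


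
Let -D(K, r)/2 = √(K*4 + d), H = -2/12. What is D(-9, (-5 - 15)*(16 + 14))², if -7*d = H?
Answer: -3022/21 ≈ -143.90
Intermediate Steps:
H = -⅙ (H = -2*1/12 = -⅙ ≈ -0.16667)
d = 1/42 (d = -⅐*(-⅙) = 1/42 ≈ 0.023810)
D(K, r) = -2*√(1/42 + 4*K) (D(K, r) = -2*√(K*4 + 1/42) = -2*√(4*K + 1/42) = -2*√(1/42 + 4*K))
D(-9, (-5 - 15)*(16 + 14))² = (-√(42 + 7056*(-9))/21)² = (-√(42 - 63504)/21)² = (-I*√63462/21)² = -3022/21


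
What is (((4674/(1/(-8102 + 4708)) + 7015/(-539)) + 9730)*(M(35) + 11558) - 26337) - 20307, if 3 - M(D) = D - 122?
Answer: -14219248388644/77 ≈ -1.8467e+11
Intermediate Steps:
M(D) = 125 - D (M(D) = 3 - (D - 122) = 3 - (-122 + D) = 3 + (122 - D) = 125 - D)
(((4674/(1/(-8102 + 4708)) + 7015/(-539)) + 9730)*(M(35) + 11558) - 26337) - 20307 = (((4674/(1/(-8102 + 4708)) + 7015/(-539)) + 9730)*((125 - 1*35) + 11558) - 26337) - 20307 = (((4674/(1/(-3394)) + 7015*(-1/539)) + 9730)*((125 - 35) + 11558) - 26337) - 20307 = (((4674/(-1/3394) - 7015/539) + 9730)*(90 + 11558) - 26337) - 20307 = (((4674*(-3394) - 7015/539) + 9730)*11648 - 26337) - 20307 = (((-15863556 - 7015/539) + 9730)*11648 - 26337) - 20307 = ((-8550463699/539 + 9730)*11648 - 26337) - 20307 = (-8545219229/539*11648 - 26337) - 20307 = (-14219244797056/77 - 26337) - 20307 = -14219246825005/77 - 20307 = -14219248388644/77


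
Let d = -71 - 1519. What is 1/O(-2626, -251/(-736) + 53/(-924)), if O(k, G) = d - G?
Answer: -170016/270373669 ≈ -0.00062882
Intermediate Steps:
d = -1590
O(k, G) = -1590 - G
1/O(-2626, -251/(-736) + 53/(-924)) = 1/(-1590 - (-251/(-736) + 53/(-924))) = 1/(-1590 - (-251*(-1/736) + 53*(-1/924))) = 1/(-1590 - (251/736 - 53/924)) = 1/(-1590 - 1*48229/170016) = 1/(-1590 - 48229/170016) = 1/(-270373669/170016) = -170016/270373669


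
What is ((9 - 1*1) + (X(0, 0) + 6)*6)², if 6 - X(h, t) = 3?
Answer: 3844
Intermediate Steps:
X(h, t) = 3 (X(h, t) = 6 - 1*3 = 6 - 3 = 3)
((9 - 1*1) + (X(0, 0) + 6)*6)² = ((9 - 1*1) + (3 + 6)*6)² = ((9 - 1) + 9*6)² = (8 + 54)² = 62² = 3844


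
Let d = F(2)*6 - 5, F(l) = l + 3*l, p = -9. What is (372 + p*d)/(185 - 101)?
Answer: -5/28 ≈ -0.17857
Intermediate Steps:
F(l) = 4*l
d = 43 (d = (4*2)*6 - 5 = 8*6 - 5 = 48 - 5 = 43)
(372 + p*d)/(185 - 101) = (372 - 9*43)/(185 - 101) = (372 - 387)/84 = -15*1/84 = -5/28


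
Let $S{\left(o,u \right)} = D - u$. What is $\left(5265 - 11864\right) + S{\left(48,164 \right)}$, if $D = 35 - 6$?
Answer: $-6734$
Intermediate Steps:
$D = 29$ ($D = 35 - 6 = 29$)
$S{\left(o,u \right)} = 29 - u$
$\left(5265 - 11864\right) + S{\left(48,164 \right)} = \left(5265 - 11864\right) + \left(29 - 164\right) = -6599 + \left(29 - 164\right) = -6599 - 135 = -6734$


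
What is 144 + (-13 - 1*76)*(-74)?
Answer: 6730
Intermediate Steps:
144 + (-13 - 1*76)*(-74) = 144 + (-13 - 76)*(-74) = 144 - 89*(-74) = 144 + 6586 = 6730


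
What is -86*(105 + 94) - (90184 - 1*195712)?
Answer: 88414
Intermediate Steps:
-86*(105 + 94) - (90184 - 1*195712) = -86*199 - (90184 - 195712) = -17114 - 1*(-105528) = -17114 + 105528 = 88414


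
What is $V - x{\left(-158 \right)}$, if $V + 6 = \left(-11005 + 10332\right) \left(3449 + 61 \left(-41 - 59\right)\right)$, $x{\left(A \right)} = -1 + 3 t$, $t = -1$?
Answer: $1784121$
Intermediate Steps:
$x{\left(A \right)} = -4$ ($x{\left(A \right)} = -1 + 3 \left(-1\right) = -1 - 3 = -4$)
$V = 1784117$ ($V = -6 + \left(-11005 + 10332\right) \left(3449 + 61 \left(-41 - 59\right)\right) = -6 - 673 \left(3449 + 61 \left(-100\right)\right) = -6 - 673 \left(3449 - 6100\right) = -6 - -1784123 = -6 + 1784123 = 1784117$)
$V - x{\left(-158 \right)} = 1784117 - -4 = 1784117 + 4 = 1784121$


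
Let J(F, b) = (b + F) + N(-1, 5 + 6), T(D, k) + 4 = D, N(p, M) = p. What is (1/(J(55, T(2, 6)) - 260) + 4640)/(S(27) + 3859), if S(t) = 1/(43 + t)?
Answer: 33779165/28093624 ≈ 1.2024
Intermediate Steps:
T(D, k) = -4 + D
J(F, b) = -1 + F + b (J(F, b) = (b + F) - 1 = (F + b) - 1 = -1 + F + b)
(1/(J(55, T(2, 6)) - 260) + 4640)/(S(27) + 3859) = (1/((-1 + 55 + (-4 + 2)) - 260) + 4640)/(1/(43 + 27) + 3859) = (1/((-1 + 55 - 2) - 260) + 4640)/(1/70 + 3859) = (1/(52 - 260) + 4640)/(1/70 + 3859) = (1/(-208) + 4640)/(270131/70) = (-1/208 + 4640)*(70/270131) = (965119/208)*(70/270131) = 33779165/28093624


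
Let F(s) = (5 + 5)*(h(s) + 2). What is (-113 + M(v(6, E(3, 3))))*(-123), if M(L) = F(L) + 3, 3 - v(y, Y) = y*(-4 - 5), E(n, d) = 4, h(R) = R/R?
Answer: 9840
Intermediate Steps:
h(R) = 1
F(s) = 30 (F(s) = (5 + 5)*(1 + 2) = 10*3 = 30)
v(y, Y) = 3 + 9*y (v(y, Y) = 3 - y*(-4 - 5) = 3 - y*(-9) = 3 - (-9)*y = 3 + 9*y)
M(L) = 33 (M(L) = 30 + 3 = 33)
(-113 + M(v(6, E(3, 3))))*(-123) = (-113 + 33)*(-123) = -80*(-123) = 9840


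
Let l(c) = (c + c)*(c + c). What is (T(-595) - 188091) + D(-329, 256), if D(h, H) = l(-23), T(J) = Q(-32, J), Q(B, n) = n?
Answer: -186570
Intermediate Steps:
T(J) = J
l(c) = 4*c**2 (l(c) = (2*c)*(2*c) = 4*c**2)
D(h, H) = 2116 (D(h, H) = 4*(-23)**2 = 4*529 = 2116)
(T(-595) - 188091) + D(-329, 256) = (-595 - 188091) + 2116 = -188686 + 2116 = -186570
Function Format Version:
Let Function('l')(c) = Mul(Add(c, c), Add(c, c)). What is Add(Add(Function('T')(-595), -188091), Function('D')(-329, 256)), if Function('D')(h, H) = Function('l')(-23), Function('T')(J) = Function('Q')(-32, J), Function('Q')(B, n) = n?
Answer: -186570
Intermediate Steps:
Function('T')(J) = J
Function('l')(c) = Mul(4, Pow(c, 2)) (Function('l')(c) = Mul(Mul(2, c), Mul(2, c)) = Mul(4, Pow(c, 2)))
Function('D')(h, H) = 2116 (Function('D')(h, H) = Mul(4, Pow(-23, 2)) = Mul(4, 529) = 2116)
Add(Add(Function('T')(-595), -188091), Function('D')(-329, 256)) = Add(Add(-595, -188091), 2116) = Add(-188686, 2116) = -186570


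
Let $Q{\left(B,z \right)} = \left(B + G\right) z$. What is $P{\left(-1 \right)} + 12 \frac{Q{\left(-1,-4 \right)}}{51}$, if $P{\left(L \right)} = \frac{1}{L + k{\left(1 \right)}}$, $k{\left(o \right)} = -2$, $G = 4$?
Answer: $- \frac{161}{51} \approx -3.1569$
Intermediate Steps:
$Q{\left(B,z \right)} = z \left(4 + B\right)$ ($Q{\left(B,z \right)} = \left(B + 4\right) z = \left(4 + B\right) z = z \left(4 + B\right)$)
$P{\left(L \right)} = \frac{1}{-2 + L}$ ($P{\left(L \right)} = \frac{1}{L - 2} = \frac{1}{-2 + L}$)
$P{\left(-1 \right)} + 12 \frac{Q{\left(-1,-4 \right)}}{51} = \frac{1}{-2 - 1} + 12 \frac{\left(-4\right) \left(4 - 1\right)}{51} = \frac{1}{-3} + 12 \left(-4\right) 3 \cdot \frac{1}{51} = - \frac{1}{3} + 12 \left(\left(-12\right) \frac{1}{51}\right) = - \frac{1}{3} + 12 \left(- \frac{4}{17}\right) = - \frac{1}{3} - \frac{48}{17} = - \frac{161}{51}$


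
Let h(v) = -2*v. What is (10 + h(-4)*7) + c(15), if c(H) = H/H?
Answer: 67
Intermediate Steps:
c(H) = 1
(10 + h(-4)*7) + c(15) = (10 - 2*(-4)*7) + 1 = (10 + 8*7) + 1 = (10 + 56) + 1 = 66 + 1 = 67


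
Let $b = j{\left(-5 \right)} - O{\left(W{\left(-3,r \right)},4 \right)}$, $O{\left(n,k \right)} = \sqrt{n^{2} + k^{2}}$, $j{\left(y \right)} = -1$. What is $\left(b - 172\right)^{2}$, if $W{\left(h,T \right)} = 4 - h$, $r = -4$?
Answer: $\left(173 + \sqrt{65}\right)^{2} \approx 32784.0$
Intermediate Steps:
$O{\left(n,k \right)} = \sqrt{k^{2} + n^{2}}$
$b = -1 - \sqrt{65}$ ($b = -1 - \sqrt{4^{2} + \left(4 - -3\right)^{2}} = -1 - \sqrt{16 + \left(4 + 3\right)^{2}} = -1 - \sqrt{16 + 7^{2}} = -1 - \sqrt{16 + 49} = -1 - \sqrt{65} \approx -9.0623$)
$\left(b - 172\right)^{2} = \left(\left(-1 - \sqrt{65}\right) - 172\right)^{2} = \left(-173 - \sqrt{65}\right)^{2}$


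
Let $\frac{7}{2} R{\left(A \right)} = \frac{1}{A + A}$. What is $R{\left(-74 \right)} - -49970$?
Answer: $\frac{25884459}{518} \approx 49970.0$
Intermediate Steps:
$R{\left(A \right)} = \frac{1}{7 A}$ ($R{\left(A \right)} = \frac{2}{7 \left(A + A\right)} = \frac{2}{7 \cdot 2 A} = \frac{2 \frac{1}{2 A}}{7} = \frac{1}{7 A}$)
$R{\left(-74 \right)} - -49970 = \frac{1}{7 \left(-74\right)} - -49970 = \frac{1}{7} \left(- \frac{1}{74}\right) + 49970 = - \frac{1}{518} + 49970 = \frac{25884459}{518}$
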